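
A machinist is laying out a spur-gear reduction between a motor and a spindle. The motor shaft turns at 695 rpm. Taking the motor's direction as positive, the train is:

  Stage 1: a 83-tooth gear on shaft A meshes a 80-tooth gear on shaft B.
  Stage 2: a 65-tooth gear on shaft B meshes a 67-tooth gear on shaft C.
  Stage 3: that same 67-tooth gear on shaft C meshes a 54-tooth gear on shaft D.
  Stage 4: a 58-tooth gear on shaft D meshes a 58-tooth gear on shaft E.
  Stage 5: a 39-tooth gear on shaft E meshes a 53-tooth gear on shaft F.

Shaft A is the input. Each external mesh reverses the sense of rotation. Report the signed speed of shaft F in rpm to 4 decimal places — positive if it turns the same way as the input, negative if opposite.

-638.6770 rpm (opposite to input, |ω| = 638.6770 rpm)

Stage 1 [83T→80T]: ω = 695.0000×83/80 = 721.0625 rpm, dir flips to −; running = −721.0625
Stage 2 [65T→67T]: ω = 721.0625×65/67 = 699.5382 rpm, dir flips to +; running = +699.5382
Stage 3 [67T→54T]: ω = 699.5382×67/54 = 867.9456 rpm, dir flips to −; running = −867.9456
Stage 4 [58T→58T]: ω = 867.9456×58/58 = 867.9456 rpm, dir flips to +; running = +867.9456
Stage 5 [39T→53T]: ω = 867.9456×39/53 = 638.6770 rpm, dir flips to −; running = −638.6770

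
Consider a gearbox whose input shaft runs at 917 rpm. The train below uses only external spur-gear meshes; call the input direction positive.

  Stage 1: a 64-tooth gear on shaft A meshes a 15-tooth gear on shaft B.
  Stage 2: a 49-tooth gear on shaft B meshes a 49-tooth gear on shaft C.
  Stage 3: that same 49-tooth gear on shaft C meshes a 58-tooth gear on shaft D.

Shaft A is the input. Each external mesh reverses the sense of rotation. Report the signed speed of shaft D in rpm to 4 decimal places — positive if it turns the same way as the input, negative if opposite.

-3305.4161 rpm (opposite to input, |ω| = 3305.4161 rpm)

Stage 1 [64T→15T]: ω = 917.0000×64/15 = 3912.5333 rpm, dir flips to −; running = −3912.5333
Stage 2 [49T→49T]: ω = 3912.5333×49/49 = 3912.5333 rpm, dir flips to +; running = +3912.5333
Stage 3 [49T→58T]: ω = 3912.5333×49/58 = 3305.4161 rpm, dir flips to −; running = −3305.4161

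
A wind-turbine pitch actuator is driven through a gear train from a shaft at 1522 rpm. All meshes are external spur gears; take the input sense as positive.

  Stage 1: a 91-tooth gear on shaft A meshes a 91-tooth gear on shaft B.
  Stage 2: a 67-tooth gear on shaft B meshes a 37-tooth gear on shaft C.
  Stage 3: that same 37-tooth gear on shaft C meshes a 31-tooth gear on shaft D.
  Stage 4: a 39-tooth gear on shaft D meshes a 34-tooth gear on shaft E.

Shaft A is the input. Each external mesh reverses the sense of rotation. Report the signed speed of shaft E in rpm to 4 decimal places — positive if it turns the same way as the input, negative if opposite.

+3773.2315 rpm (same as input, |ω| = 3773.2315 rpm)

Stage 1 [91T→91T]: ω = 1522.0000×91/91 = 1522.0000 rpm, dir flips to −; running = −1522.0000
Stage 2 [67T→37T]: ω = 1522.0000×67/37 = 2756.0541 rpm, dir flips to +; running = +2756.0541
Stage 3 [37T→31T]: ω = 2756.0541×37/31 = 3289.4839 rpm, dir flips to −; running = −3289.4839
Stage 4 [39T→34T]: ω = 3289.4839×39/34 = 3773.2315 rpm, dir flips to +; running = +3773.2315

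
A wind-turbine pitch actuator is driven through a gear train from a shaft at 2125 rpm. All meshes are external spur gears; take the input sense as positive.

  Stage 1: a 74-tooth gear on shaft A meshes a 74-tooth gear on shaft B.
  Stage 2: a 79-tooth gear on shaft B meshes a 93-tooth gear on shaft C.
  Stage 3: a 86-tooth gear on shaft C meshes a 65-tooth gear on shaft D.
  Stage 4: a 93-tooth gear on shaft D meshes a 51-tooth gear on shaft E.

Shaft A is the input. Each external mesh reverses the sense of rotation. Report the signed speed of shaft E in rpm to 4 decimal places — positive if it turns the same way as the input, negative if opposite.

+4355.1282 rpm (same as input, |ω| = 4355.1282 rpm)

Stage 1 [74T→74T]: ω = 2125.0000×74/74 = 2125.0000 rpm, dir flips to −; running = −2125.0000
Stage 2 [79T→93T]: ω = 2125.0000×79/93 = 1805.1075 rpm, dir flips to +; running = +1805.1075
Stage 3 [86T→65T]: ω = 1805.1075×86/65 = 2388.2961 rpm, dir flips to −; running = −2388.2961
Stage 4 [93T→51T]: ω = 2388.2961×93/51 = 4355.1282 rpm, dir flips to +; running = +4355.1282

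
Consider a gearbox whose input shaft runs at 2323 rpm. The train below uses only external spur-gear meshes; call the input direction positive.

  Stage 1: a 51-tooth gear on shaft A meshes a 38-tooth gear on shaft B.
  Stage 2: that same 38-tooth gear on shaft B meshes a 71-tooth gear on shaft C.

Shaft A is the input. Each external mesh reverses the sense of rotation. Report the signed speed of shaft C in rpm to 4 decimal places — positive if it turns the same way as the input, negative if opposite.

Stage 1 [51T→38T]: ω = 2323.0000×51/38 = 3117.7105 rpm, dir flips to −; running = −3117.7105
Stage 2 [38T→71T]: ω = 3117.7105×38/71 = 1668.6338 rpm, dir flips to +; running = +1668.6338

+1668.6338 rpm (same as input, |ω| = 1668.6338 rpm)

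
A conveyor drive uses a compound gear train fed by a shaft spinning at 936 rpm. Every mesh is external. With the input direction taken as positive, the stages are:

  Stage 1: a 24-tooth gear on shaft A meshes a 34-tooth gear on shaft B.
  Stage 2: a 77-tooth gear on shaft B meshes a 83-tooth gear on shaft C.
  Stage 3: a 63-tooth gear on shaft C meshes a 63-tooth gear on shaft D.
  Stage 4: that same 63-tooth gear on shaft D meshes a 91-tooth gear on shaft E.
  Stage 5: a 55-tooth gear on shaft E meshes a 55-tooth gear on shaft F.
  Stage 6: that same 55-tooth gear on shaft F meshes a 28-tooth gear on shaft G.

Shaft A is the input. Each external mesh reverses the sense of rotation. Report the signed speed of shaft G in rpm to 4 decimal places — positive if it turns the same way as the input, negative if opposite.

Stage 1 [24T→34T]: ω = 936.0000×24/34 = 660.7059 rpm, dir flips to −; running = −660.7059
Stage 2 [77T→83T]: ω = 660.7059×77/83 = 612.9440 rpm, dir flips to +; running = +612.9440
Stage 3 [63T→63T]: ω = 612.9440×63/63 = 612.9440 rpm, dir flips to −; running = −612.9440
Stage 4 [63T→91T]: ω = 612.9440×63/91 = 424.3459 rpm, dir flips to +; running = +424.3459
Stage 5 [55T→55T]: ω = 424.3459×55/55 = 424.3459 rpm, dir flips to −; running = −424.3459
Stage 6 [55T→28T]: ω = 424.3459×55/28 = 833.5365 rpm, dir flips to +; running = +833.5365

+833.5365 rpm (same as input, |ω| = 833.5365 rpm)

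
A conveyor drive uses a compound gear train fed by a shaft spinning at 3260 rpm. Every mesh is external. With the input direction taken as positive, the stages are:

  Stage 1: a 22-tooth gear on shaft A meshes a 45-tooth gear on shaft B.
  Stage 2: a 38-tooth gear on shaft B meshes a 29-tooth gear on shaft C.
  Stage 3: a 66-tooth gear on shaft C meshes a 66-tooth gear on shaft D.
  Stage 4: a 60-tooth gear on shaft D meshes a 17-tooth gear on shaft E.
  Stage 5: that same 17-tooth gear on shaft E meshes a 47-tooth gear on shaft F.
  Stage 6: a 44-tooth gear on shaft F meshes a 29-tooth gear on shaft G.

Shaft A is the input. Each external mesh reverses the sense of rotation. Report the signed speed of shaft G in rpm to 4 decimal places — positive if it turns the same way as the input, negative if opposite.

Stage 1 [22T→45T]: ω = 3260.0000×22/45 = 1593.7778 rpm, dir flips to −; running = −1593.7778
Stage 2 [38T→29T]: ω = 1593.7778×38/29 = 2088.3985 rpm, dir flips to +; running = +2088.3985
Stage 3 [66T→66T]: ω = 2088.3985×66/66 = 2088.3985 rpm, dir flips to −; running = −2088.3985
Stage 4 [60T→17T]: ω = 2088.3985×60/17 = 7370.8181 rpm, dir flips to +; running = +7370.8181
Stage 5 [17T→47T]: ω = 7370.8181×17/47 = 2666.0406 rpm, dir flips to −; running = −2666.0406
Stage 6 [44T→29T]: ω = 2666.0406×44/29 = 4045.0271 rpm, dir flips to +; running = +4045.0271

+4045.0271 rpm (same as input, |ω| = 4045.0271 rpm)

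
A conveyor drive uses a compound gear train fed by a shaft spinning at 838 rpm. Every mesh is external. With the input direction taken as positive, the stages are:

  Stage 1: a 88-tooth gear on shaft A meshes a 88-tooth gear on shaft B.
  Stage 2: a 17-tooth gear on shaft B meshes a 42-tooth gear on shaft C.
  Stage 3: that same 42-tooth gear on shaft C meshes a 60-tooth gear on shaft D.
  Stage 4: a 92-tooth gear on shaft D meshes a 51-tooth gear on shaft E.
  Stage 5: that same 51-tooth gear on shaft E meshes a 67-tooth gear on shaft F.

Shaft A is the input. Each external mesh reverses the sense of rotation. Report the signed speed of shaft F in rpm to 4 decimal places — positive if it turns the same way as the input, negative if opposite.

Stage 1 [88T→88T]: ω = 838.0000×88/88 = 838.0000 rpm, dir flips to −; running = −838.0000
Stage 2 [17T→42T]: ω = 838.0000×17/42 = 339.1905 rpm, dir flips to +; running = +339.1905
Stage 3 [42T→60T]: ω = 339.1905×42/60 = 237.4333 rpm, dir flips to −; running = −237.4333
Stage 4 [92T→51T]: ω = 237.4333×92/51 = 428.3111 rpm, dir flips to +; running = +428.3111
Stage 5 [51T→67T]: ω = 428.3111×51/67 = 326.0279 rpm, dir flips to −; running = −326.0279

-326.0279 rpm (opposite to input, |ω| = 326.0279 rpm)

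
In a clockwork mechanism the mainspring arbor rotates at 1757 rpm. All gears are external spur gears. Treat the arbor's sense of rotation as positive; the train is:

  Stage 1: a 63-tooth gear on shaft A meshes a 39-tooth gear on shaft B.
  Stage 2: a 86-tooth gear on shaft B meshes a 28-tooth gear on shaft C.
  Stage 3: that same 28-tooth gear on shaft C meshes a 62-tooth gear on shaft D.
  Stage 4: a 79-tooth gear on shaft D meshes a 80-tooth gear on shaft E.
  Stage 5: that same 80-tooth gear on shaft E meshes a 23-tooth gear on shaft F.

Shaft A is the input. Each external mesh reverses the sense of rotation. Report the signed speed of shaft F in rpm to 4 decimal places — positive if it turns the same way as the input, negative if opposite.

Stage 1 [63T→39T]: ω = 1757.0000×63/39 = 2838.2308 rpm, dir flips to −; running = −2838.2308
Stage 2 [86T→28T]: ω = 2838.2308×86/28 = 8717.4231 rpm, dir flips to +; running = +8717.4231
Stage 3 [28T→62T]: ω = 8717.4231×28/62 = 3936.9007 rpm, dir flips to −; running = −3936.9007
Stage 4 [79T→80T]: ω = 3936.9007×79/80 = 3887.6895 rpm, dir flips to +; running = +3887.6895
Stage 5 [80T→23T]: ω = 3887.6895×80/23 = 13522.3982 rpm, dir flips to −; running = −13522.3982

-13522.3982 rpm (opposite to input, |ω| = 13522.3982 rpm)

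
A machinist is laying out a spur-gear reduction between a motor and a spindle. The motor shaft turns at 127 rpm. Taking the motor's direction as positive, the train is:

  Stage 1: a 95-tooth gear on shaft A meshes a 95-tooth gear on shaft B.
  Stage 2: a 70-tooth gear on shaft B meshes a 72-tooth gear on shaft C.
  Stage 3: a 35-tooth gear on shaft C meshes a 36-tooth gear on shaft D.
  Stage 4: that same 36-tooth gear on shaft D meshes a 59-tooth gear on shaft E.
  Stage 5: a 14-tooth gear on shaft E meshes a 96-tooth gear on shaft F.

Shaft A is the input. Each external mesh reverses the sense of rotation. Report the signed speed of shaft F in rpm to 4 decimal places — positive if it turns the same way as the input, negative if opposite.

Stage 1 [95T→95T]: ω = 127.0000×95/95 = 127.0000 rpm, dir flips to −; running = −127.0000
Stage 2 [70T→72T]: ω = 127.0000×70/72 = 123.4722 rpm, dir flips to +; running = +123.4722
Stage 3 [35T→36T]: ω = 123.4722×35/36 = 120.0424 rpm, dir flips to −; running = −120.0424
Stage 4 [36T→59T]: ω = 120.0424×36/59 = 73.2462 rpm, dir flips to +; running = +73.2462
Stage 5 [14T→96T]: ω = 73.2462×14/96 = 10.6817 rpm, dir flips to −; running = −10.6817

-10.6817 rpm (opposite to input, |ω| = 10.6817 rpm)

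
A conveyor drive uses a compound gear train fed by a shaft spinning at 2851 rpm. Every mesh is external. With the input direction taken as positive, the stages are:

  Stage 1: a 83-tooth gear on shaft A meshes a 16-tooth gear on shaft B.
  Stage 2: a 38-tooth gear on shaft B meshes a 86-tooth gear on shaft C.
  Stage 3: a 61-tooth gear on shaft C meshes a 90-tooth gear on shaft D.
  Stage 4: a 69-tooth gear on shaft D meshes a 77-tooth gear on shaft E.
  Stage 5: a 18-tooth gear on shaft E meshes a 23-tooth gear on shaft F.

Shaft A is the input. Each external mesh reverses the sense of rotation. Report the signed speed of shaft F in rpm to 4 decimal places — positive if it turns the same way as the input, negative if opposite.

Stage 1 [83T→16T]: ω = 2851.0000×83/16 = 14789.5625 rpm, dir flips to −; running = −14789.5625
Stage 2 [38T→86T]: ω = 14789.5625×38/86 = 6534.9230 rpm, dir flips to +; running = +6534.9230
Stage 3 [61T→90T]: ω = 6534.9230×61/90 = 4429.2256 rpm, dir flips to −; running = −4429.2256
Stage 4 [69T→77T]: ω = 4429.2256×69/77 = 3969.0463 rpm, dir flips to +; running = +3969.0463
Stage 5 [18T→23T]: ω = 3969.0463×18/23 = 3106.2101 rpm, dir flips to −; running = −3106.2101

-3106.2101 rpm (opposite to input, |ω| = 3106.2101 rpm)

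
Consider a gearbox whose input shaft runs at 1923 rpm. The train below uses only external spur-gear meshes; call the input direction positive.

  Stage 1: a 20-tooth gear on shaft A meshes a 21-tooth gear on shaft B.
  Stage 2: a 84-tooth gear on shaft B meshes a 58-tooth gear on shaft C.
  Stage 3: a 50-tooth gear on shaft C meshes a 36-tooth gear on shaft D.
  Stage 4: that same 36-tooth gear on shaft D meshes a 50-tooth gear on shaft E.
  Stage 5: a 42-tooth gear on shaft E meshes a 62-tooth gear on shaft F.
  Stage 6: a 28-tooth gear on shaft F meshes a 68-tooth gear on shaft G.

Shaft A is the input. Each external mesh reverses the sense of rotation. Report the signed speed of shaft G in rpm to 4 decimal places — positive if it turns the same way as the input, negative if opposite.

+739.8574 rpm (same as input, |ω| = 739.8574 rpm)

Stage 1 [20T→21T]: ω = 1923.0000×20/21 = 1831.4286 rpm, dir flips to −; running = −1831.4286
Stage 2 [84T→58T]: ω = 1831.4286×84/58 = 2652.4138 rpm, dir flips to +; running = +2652.4138
Stage 3 [50T→36T]: ω = 2652.4138×50/36 = 3683.9080 rpm, dir flips to −; running = −3683.9080
Stage 4 [36T→50T]: ω = 3683.9080×36/50 = 2652.4138 rpm, dir flips to +; running = +2652.4138
Stage 5 [42T→62T]: ω = 2652.4138×42/62 = 1796.7964 rpm, dir flips to −; running = −1796.7964
Stage 6 [28T→68T]: ω = 1796.7964×28/68 = 739.8574 rpm, dir flips to +; running = +739.8574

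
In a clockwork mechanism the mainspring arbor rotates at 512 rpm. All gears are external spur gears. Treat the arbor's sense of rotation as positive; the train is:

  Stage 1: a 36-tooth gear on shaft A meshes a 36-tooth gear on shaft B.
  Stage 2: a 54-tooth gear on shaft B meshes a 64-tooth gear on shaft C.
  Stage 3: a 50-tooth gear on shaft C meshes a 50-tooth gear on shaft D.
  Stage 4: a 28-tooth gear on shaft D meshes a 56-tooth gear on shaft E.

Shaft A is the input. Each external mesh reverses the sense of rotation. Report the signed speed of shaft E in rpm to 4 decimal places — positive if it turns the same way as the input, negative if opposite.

Stage 1 [36T→36T]: ω = 512.0000×36/36 = 512.0000 rpm, dir flips to −; running = −512.0000
Stage 2 [54T→64T]: ω = 512.0000×54/64 = 432.0000 rpm, dir flips to +; running = +432.0000
Stage 3 [50T→50T]: ω = 432.0000×50/50 = 432.0000 rpm, dir flips to −; running = −432.0000
Stage 4 [28T→56T]: ω = 432.0000×28/56 = 216.0000 rpm, dir flips to +; running = +216.0000

+216.0000 rpm (same as input, |ω| = 216.0000 rpm)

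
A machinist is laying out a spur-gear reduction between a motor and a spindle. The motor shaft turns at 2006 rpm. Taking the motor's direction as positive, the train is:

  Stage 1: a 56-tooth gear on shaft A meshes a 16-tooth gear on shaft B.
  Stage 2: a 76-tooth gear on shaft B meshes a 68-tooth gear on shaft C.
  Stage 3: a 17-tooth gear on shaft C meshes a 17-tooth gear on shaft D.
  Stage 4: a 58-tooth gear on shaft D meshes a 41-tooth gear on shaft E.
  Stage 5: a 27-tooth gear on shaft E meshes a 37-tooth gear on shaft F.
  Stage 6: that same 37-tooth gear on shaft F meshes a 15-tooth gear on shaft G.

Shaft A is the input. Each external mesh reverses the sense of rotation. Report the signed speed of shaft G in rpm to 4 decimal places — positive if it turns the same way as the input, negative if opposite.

Stage 1 [56T→16T]: ω = 2006.0000×56/16 = 7021.0000 rpm, dir flips to −; running = −7021.0000
Stage 2 [76T→68T]: ω = 7021.0000×76/68 = 7847.0000 rpm, dir flips to +; running = +7847.0000
Stage 3 [17T→17T]: ω = 7847.0000×17/17 = 7847.0000 rpm, dir flips to −; running = −7847.0000
Stage 4 [58T→41T]: ω = 7847.0000×58/41 = 11100.6341 rpm, dir flips to +; running = +11100.6341
Stage 5 [27T→37T]: ω = 11100.6341×27/37 = 8100.4628 rpm, dir flips to −; running = −8100.4628
Stage 6 [37T→15T]: ω = 8100.4628×37/15 = 19981.1415 rpm, dir flips to +; running = +19981.1415

+19981.1415 rpm (same as input, |ω| = 19981.1415 rpm)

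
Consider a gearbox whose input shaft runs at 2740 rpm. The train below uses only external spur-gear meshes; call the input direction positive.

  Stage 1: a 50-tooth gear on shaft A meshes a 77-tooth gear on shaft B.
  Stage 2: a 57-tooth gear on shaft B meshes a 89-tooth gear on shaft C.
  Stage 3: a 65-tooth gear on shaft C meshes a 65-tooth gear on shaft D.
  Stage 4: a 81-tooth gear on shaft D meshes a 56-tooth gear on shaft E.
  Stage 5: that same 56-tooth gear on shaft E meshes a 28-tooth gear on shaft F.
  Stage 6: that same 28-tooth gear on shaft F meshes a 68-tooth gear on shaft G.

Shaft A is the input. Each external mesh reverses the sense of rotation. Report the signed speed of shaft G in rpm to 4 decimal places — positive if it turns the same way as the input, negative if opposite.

Stage 1 [50T→77T]: ω = 2740.0000×50/77 = 1779.2208 rpm, dir flips to −; running = −1779.2208
Stage 2 [57T→89T]: ω = 1779.2208×57/89 = 1139.5009 rpm, dir flips to +; running = +1139.5009
Stage 3 [65T→65T]: ω = 1139.5009×65/65 = 1139.5009 rpm, dir flips to −; running = −1139.5009
Stage 4 [81T→56T]: ω = 1139.5009×81/56 = 1648.2067 rpm, dir flips to +; running = +1648.2067
Stage 5 [56T→28T]: ω = 1648.2067×56/28 = 3296.4135 rpm, dir flips to −; running = −3296.4135
Stage 6 [28T→68T]: ω = 3296.4135×28/68 = 1357.3467 rpm, dir flips to +; running = +1357.3467

+1357.3467 rpm (same as input, |ω| = 1357.3467 rpm)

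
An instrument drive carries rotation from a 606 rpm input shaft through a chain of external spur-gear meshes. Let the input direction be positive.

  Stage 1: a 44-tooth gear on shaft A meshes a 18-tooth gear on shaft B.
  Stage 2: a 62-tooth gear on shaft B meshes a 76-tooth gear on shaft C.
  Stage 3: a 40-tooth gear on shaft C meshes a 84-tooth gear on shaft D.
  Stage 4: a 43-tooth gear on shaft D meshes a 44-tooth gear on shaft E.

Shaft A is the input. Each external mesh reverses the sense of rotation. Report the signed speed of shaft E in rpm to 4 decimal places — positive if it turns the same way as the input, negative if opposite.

Stage 1 [44T→18T]: ω = 606.0000×44/18 = 1481.3333 rpm, dir flips to −; running = −1481.3333
Stage 2 [62T→76T]: ω = 1481.3333×62/76 = 1208.4561 rpm, dir flips to +; running = +1208.4561
Stage 3 [40T→84T]: ω = 1208.4561×40/84 = 575.4553 rpm, dir flips to −; running = −575.4553
Stage 4 [43T→44T]: ω = 575.4553×43/44 = 562.3768 rpm, dir flips to +; running = +562.3768

+562.3768 rpm (same as input, |ω| = 562.3768 rpm)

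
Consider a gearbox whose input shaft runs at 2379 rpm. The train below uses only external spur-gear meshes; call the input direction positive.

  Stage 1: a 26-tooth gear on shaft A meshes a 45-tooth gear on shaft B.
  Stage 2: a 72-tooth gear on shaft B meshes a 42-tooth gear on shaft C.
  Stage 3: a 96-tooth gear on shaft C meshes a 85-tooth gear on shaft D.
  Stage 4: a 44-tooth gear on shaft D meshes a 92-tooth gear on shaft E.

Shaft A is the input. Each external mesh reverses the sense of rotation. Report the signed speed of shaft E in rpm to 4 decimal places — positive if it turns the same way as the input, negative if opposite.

+1272.7867 rpm (same as input, |ω| = 1272.7867 rpm)

Stage 1 [26T→45T]: ω = 2379.0000×26/45 = 1374.5333 rpm, dir flips to −; running = −1374.5333
Stage 2 [72T→42T]: ω = 1374.5333×72/42 = 2356.3429 rpm, dir flips to +; running = +2356.3429
Stage 3 [96T→85T]: ω = 2356.3429×96/85 = 2661.2813 rpm, dir flips to −; running = −2661.2813
Stage 4 [44T→92T]: ω = 2661.2813×44/92 = 1272.7867 rpm, dir flips to +; running = +1272.7867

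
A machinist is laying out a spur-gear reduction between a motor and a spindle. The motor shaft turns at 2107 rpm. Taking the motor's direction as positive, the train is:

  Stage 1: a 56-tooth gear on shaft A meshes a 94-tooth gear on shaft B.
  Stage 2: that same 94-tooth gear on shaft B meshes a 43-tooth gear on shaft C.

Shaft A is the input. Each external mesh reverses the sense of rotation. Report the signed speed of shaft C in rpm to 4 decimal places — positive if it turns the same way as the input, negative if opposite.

Stage 1 [56T→94T]: ω = 2107.0000×56/94 = 1255.2340 rpm, dir flips to −; running = −1255.2340
Stage 2 [94T→43T]: ω = 1255.2340×94/43 = 2744.0000 rpm, dir flips to +; running = +2744.0000

+2744.0000 rpm (same as input, |ω| = 2744.0000 rpm)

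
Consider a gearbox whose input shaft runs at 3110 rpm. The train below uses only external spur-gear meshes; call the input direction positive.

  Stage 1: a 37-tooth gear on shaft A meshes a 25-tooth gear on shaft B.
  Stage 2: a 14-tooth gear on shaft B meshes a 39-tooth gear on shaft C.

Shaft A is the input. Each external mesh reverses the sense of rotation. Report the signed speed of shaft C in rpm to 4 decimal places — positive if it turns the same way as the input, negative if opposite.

+1652.2872 rpm (same as input, |ω| = 1652.2872 rpm)

Stage 1 [37T→25T]: ω = 3110.0000×37/25 = 4602.8000 rpm, dir flips to −; running = −4602.8000
Stage 2 [14T→39T]: ω = 4602.8000×14/39 = 1652.2872 rpm, dir flips to +; running = +1652.2872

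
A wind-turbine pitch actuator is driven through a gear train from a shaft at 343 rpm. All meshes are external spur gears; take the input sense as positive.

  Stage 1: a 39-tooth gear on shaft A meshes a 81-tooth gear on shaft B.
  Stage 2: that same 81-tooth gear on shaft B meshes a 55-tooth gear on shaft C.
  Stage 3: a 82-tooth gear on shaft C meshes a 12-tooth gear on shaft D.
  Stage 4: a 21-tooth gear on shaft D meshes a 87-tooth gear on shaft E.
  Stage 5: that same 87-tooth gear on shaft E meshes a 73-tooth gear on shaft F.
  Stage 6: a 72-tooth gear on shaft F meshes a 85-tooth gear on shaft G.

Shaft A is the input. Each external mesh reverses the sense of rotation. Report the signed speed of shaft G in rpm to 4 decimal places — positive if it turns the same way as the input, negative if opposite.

Stage 1 [39T→81T]: ω = 343.0000×39/81 = 165.1481 rpm, dir flips to −; running = −165.1481
Stage 2 [81T→55T]: ω = 165.1481×81/55 = 243.2182 rpm, dir flips to +; running = +243.2182
Stage 3 [82T→12T]: ω = 243.2182×82/12 = 1661.9909 rpm, dir flips to −; running = −1661.9909
Stage 4 [21T→87T]: ω = 1661.9909×21/87 = 401.1702 rpm, dir flips to +; running = +401.1702
Stage 5 [87T→73T]: ω = 401.1702×87/73 = 478.1070 rpm, dir flips to −; running = −478.1070
Stage 6 [72T→85T]: ω = 478.1070×72/85 = 404.9847 rpm, dir flips to +; running = +404.9847

+404.9847 rpm (same as input, |ω| = 404.9847 rpm)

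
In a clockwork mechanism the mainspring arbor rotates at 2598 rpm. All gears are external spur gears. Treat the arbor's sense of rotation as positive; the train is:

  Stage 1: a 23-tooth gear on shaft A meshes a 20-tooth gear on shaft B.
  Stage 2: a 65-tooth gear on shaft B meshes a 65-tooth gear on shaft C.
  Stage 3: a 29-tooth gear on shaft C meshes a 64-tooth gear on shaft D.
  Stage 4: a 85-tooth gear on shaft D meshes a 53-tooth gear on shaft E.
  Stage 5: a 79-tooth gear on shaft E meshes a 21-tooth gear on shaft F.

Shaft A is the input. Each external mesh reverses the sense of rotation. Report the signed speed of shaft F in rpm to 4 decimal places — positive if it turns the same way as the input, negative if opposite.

Stage 1 [23T→20T]: ω = 2598.0000×23/20 = 2987.7000 rpm, dir flips to −; running = −2987.7000
Stage 2 [65T→65T]: ω = 2987.7000×65/65 = 2987.7000 rpm, dir flips to +; running = +2987.7000
Stage 3 [29T→64T]: ω = 2987.7000×29/64 = 1353.8016 rpm, dir flips to −; running = −1353.8016
Stage 4 [85T→53T]: ω = 1353.8016×85/53 = 2171.1912 rpm, dir flips to +; running = +2171.1912
Stage 5 [79T→21T]: ω = 2171.1912×79/21 = 8167.8145 rpm, dir flips to −; running = −8167.8145

-8167.8145 rpm (opposite to input, |ω| = 8167.8145 rpm)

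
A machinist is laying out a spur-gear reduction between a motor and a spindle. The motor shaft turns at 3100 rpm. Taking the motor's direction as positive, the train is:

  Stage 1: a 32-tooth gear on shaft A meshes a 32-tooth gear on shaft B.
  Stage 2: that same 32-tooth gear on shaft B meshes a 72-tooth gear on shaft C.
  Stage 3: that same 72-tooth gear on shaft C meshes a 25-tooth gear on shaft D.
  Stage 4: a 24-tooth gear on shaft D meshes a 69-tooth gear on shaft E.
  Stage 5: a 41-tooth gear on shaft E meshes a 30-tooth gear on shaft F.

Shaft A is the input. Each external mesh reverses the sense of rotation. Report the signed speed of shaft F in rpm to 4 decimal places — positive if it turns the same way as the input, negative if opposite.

-1886.2377 rpm (opposite to input, |ω| = 1886.2377 rpm)

Stage 1 [32T→32T]: ω = 3100.0000×32/32 = 3100.0000 rpm, dir flips to −; running = −3100.0000
Stage 2 [32T→72T]: ω = 3100.0000×32/72 = 1377.7778 rpm, dir flips to +; running = +1377.7778
Stage 3 [72T→25T]: ω = 1377.7778×72/25 = 3968.0000 rpm, dir flips to −; running = −3968.0000
Stage 4 [24T→69T]: ω = 3968.0000×24/69 = 1380.1739 rpm, dir flips to +; running = +1380.1739
Stage 5 [41T→30T]: ω = 1380.1739×41/30 = 1886.2377 rpm, dir flips to −; running = −1886.2377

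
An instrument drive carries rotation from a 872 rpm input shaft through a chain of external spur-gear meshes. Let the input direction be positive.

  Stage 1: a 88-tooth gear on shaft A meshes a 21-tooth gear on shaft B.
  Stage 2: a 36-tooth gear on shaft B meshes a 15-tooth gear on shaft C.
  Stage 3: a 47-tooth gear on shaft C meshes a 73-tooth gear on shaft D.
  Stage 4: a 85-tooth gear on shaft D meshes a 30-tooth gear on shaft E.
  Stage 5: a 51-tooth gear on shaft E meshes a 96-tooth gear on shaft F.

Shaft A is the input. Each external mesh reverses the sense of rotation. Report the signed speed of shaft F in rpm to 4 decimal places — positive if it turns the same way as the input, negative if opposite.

Stage 1 [88T→21T]: ω = 872.0000×88/21 = 3654.0952 rpm, dir flips to −; running = −3654.0952
Stage 2 [36T→15T]: ω = 3654.0952×36/15 = 8769.8286 rpm, dir flips to +; running = +8769.8286
Stage 3 [47T→73T]: ω = 8769.8286×47/73 = 5646.3280 rpm, dir flips to −; running = −5646.3280
Stage 4 [85T→30T]: ω = 5646.3280×85/30 = 15997.9293 rpm, dir flips to +; running = +15997.9293
Stage 5 [51T→96T]: ω = 15997.9293×51/96 = 8498.8999 rpm, dir flips to −; running = −8498.8999

-8498.8999 rpm (opposite to input, |ω| = 8498.8999 rpm)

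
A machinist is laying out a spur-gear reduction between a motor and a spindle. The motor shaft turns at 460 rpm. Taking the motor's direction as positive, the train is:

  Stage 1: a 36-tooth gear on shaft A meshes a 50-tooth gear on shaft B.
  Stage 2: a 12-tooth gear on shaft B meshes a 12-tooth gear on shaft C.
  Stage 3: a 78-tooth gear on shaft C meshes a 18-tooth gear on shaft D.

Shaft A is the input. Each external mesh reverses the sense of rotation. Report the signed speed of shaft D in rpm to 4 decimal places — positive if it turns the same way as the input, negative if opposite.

-1435.2000 rpm (opposite to input, |ω| = 1435.2000 rpm)

Stage 1 [36T→50T]: ω = 460.0000×36/50 = 331.2000 rpm, dir flips to −; running = −331.2000
Stage 2 [12T→12T]: ω = 331.2000×12/12 = 331.2000 rpm, dir flips to +; running = +331.2000
Stage 3 [78T→18T]: ω = 331.2000×78/18 = 1435.2000 rpm, dir flips to −; running = −1435.2000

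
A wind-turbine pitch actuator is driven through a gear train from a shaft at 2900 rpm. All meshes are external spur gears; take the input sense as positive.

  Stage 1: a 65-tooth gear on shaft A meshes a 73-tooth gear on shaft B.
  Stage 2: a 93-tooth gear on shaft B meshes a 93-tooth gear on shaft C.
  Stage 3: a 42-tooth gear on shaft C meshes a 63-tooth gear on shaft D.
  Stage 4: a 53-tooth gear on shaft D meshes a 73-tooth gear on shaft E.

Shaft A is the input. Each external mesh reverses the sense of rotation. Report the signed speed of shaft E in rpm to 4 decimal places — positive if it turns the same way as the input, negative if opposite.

Stage 1 [65T→73T]: ω = 2900.0000×65/73 = 2582.1918 rpm, dir flips to −; running = −2582.1918
Stage 2 [93T→93T]: ω = 2582.1918×93/93 = 2582.1918 rpm, dir flips to +; running = +2582.1918
Stage 3 [42T→63T]: ω = 2582.1918×42/63 = 1721.4612 rpm, dir flips to −; running = −1721.4612
Stage 4 [53T→73T]: ω = 1721.4612×53/73 = 1249.8280 rpm, dir flips to +; running = +1249.8280

+1249.8280 rpm (same as input, |ω| = 1249.8280 rpm)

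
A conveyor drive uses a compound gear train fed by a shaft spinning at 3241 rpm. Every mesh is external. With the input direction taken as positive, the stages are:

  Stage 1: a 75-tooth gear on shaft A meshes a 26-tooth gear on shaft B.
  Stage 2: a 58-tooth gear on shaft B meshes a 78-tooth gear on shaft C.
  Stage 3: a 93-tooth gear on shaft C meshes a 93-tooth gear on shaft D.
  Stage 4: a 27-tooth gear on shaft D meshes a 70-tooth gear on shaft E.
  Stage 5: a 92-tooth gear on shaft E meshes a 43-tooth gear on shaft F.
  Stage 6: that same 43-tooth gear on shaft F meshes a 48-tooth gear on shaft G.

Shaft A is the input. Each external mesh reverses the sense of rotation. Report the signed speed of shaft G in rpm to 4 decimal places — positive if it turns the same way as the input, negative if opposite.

Stage 1 [75T→26T]: ω = 3241.0000×75/26 = 9349.0385 rpm, dir flips to −; running = −9349.0385
Stage 2 [58T→78T]: ω = 9349.0385×58/78 = 6951.8491 rpm, dir flips to +; running = +6951.8491
Stage 3 [93T→93T]: ω = 6951.8491×93/93 = 6951.8491 rpm, dir flips to −; running = −6951.8491
Stage 4 [27T→70T]: ω = 6951.8491×27/70 = 2681.4275 rpm, dir flips to +; running = +2681.4275
Stage 5 [92T→43T]: ω = 2681.4275×92/43 = 5737.0077 rpm, dir flips to −; running = −5737.0077
Stage 6 [43T→48T]: ω = 5737.0077×43/48 = 5139.4027 rpm, dir flips to +; running = +5139.4027

+5139.4027 rpm (same as input, |ω| = 5139.4027 rpm)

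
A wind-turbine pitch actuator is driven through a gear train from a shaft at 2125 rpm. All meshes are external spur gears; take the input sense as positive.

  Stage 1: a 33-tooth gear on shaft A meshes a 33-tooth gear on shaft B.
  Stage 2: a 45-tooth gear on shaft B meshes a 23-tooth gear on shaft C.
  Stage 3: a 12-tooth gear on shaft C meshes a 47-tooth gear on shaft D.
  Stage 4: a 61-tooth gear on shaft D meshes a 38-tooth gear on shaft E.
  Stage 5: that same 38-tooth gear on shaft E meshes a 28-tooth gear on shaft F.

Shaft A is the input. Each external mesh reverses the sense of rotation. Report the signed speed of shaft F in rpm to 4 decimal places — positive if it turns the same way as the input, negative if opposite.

-2312.5909 rpm (opposite to input, |ω| = 2312.5909 rpm)

Stage 1 [33T→33T]: ω = 2125.0000×33/33 = 2125.0000 rpm, dir flips to −; running = −2125.0000
Stage 2 [45T→23T]: ω = 2125.0000×45/23 = 4157.6087 rpm, dir flips to +; running = +4157.6087
Stage 3 [12T→47T]: ω = 4157.6087×12/47 = 1061.5171 rpm, dir flips to −; running = −1061.5171
Stage 4 [61T→38T]: ω = 1061.5171×61/38 = 1704.0143 rpm, dir flips to +; running = +1704.0143
Stage 5 [38T→28T]: ω = 1704.0143×38/28 = 2312.5909 rpm, dir flips to −; running = −2312.5909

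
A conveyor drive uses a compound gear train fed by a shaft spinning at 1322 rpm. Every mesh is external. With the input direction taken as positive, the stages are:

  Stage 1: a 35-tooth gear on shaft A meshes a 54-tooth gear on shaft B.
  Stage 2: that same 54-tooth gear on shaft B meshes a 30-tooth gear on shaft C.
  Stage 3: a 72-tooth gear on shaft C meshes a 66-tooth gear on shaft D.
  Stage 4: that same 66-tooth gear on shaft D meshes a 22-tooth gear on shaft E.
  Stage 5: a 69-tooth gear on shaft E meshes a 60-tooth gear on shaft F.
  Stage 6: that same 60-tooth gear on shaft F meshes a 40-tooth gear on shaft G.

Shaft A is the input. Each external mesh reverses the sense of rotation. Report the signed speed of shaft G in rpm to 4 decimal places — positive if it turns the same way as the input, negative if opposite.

Stage 1 [35T→54T]: ω = 1322.0000×35/54 = 856.8519 rpm, dir flips to −; running = −856.8519
Stage 2 [54T→30T]: ω = 856.8519×54/30 = 1542.3333 rpm, dir flips to +; running = +1542.3333
Stage 3 [72T→66T]: ω = 1542.3333×72/66 = 1682.5455 rpm, dir flips to −; running = −1682.5455
Stage 4 [66T→22T]: ω = 1682.5455×66/22 = 5047.6364 rpm, dir flips to +; running = +5047.6364
Stage 5 [69T→60T]: ω = 5047.6364×69/60 = 5804.7818 rpm, dir flips to −; running = −5804.7818
Stage 6 [60T→40T]: ω = 5804.7818×60/40 = 8707.1727 rpm, dir flips to +; running = +8707.1727

+8707.1727 rpm (same as input, |ω| = 8707.1727 rpm)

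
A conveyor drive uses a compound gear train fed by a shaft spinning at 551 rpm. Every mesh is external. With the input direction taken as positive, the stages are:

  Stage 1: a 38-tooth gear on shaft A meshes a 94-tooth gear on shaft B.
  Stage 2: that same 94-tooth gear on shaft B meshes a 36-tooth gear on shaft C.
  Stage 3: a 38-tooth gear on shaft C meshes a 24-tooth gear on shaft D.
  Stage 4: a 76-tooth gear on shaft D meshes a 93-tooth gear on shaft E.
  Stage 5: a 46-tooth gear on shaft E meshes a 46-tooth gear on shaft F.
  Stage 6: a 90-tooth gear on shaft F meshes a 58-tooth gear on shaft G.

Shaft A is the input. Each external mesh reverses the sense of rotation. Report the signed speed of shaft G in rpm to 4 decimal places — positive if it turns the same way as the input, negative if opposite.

Stage 1 [38T→94T]: ω = 551.0000×38/94 = 222.7447 rpm, dir flips to −; running = −222.7447
Stage 2 [94T→36T]: ω = 222.7447×94/36 = 581.6111 rpm, dir flips to +; running = +581.6111
Stage 3 [38T→24T]: ω = 581.6111×38/24 = 920.8843 rpm, dir flips to −; running = −920.8843
Stage 4 [76T→93T]: ω = 920.8843×76/93 = 752.5506 rpm, dir flips to +; running = +752.5506
Stage 5 [46T→46T]: ω = 752.5506×46/46 = 752.5506 rpm, dir flips to −; running = −752.5506
Stage 6 [90T→58T]: ω = 752.5506×90/58 = 1167.7509 rpm, dir flips to +; running = +1167.7509

+1167.7509 rpm (same as input, |ω| = 1167.7509 rpm)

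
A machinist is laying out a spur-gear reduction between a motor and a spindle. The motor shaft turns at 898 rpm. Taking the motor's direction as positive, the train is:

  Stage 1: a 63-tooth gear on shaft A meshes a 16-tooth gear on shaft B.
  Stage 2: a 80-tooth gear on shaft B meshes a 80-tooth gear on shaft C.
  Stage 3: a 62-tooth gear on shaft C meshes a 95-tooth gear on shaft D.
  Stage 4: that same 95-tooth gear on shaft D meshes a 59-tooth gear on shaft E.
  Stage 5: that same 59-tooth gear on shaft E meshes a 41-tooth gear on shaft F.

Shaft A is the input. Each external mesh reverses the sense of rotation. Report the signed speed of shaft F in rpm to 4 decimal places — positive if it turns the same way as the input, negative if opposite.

-5346.9329 rpm (opposite to input, |ω| = 5346.9329 rpm)

Stage 1 [63T→16T]: ω = 898.0000×63/16 = 3535.8750 rpm, dir flips to −; running = −3535.8750
Stage 2 [80T→80T]: ω = 3535.8750×80/80 = 3535.8750 rpm, dir flips to +; running = +3535.8750
Stage 3 [62T→95T]: ω = 3535.8750×62/95 = 2307.6237 rpm, dir flips to −; running = −2307.6237
Stage 4 [95T→59T]: ω = 2307.6237×95/59 = 3715.6653 rpm, dir flips to +; running = +3715.6653
Stage 5 [59T→41T]: ω = 3715.6653×59/41 = 5346.9329 rpm, dir flips to −; running = −5346.9329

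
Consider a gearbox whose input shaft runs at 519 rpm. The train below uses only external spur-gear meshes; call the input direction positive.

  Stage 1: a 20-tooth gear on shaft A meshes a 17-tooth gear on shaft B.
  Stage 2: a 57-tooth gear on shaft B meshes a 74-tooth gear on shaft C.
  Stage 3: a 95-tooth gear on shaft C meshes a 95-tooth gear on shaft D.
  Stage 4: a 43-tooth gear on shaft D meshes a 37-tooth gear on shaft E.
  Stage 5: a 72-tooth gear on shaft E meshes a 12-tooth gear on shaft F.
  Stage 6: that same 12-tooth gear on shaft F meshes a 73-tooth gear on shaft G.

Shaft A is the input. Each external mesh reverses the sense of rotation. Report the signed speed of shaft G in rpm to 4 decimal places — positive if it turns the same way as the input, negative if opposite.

+539.0983 rpm (same as input, |ω| = 539.0983 rpm)

Stage 1 [20T→17T]: ω = 519.0000×20/17 = 610.5882 rpm, dir flips to −; running = −610.5882
Stage 2 [57T→74T]: ω = 610.5882×57/74 = 470.3180 rpm, dir flips to +; running = +470.3180
Stage 3 [95T→95T]: ω = 470.3180×95/95 = 470.3180 rpm, dir flips to −; running = −470.3180
Stage 4 [43T→37T]: ω = 470.3180×43/37 = 546.5857 rpm, dir flips to +; running = +546.5857
Stage 5 [72T→12T]: ω = 546.5857×72/12 = 3279.5145 rpm, dir flips to −; running = −3279.5145
Stage 6 [12T→73T]: ω = 3279.5145×12/73 = 539.0983 rpm, dir flips to +; running = +539.0983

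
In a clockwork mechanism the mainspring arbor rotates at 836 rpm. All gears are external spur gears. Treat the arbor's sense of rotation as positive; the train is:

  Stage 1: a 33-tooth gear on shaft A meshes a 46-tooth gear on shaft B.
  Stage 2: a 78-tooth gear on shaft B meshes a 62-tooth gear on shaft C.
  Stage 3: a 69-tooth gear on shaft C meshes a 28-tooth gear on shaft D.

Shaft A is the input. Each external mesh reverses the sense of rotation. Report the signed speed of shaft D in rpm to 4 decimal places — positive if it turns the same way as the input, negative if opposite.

Stage 1 [33T→46T]: ω = 836.0000×33/46 = 599.7391 rpm, dir flips to −; running = −599.7391
Stage 2 [78T→62T]: ω = 599.7391×78/62 = 754.5105 rpm, dir flips to +; running = +754.5105
Stage 3 [69T→28T]: ω = 754.5105×69/28 = 1859.3295 rpm, dir flips to −; running = −1859.3295

-1859.3295 rpm (opposite to input, |ω| = 1859.3295 rpm)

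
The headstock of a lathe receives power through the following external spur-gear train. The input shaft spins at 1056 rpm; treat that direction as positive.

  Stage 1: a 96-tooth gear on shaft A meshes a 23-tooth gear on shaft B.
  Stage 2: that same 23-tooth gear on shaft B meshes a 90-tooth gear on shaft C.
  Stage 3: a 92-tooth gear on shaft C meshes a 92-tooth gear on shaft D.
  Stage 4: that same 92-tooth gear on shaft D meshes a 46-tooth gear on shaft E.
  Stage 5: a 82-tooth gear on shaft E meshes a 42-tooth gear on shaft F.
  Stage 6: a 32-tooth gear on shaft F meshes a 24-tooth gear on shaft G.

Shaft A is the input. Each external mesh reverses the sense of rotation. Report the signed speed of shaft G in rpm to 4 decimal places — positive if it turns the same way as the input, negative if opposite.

Stage 1 [96T→23T]: ω = 1056.0000×96/23 = 4407.6522 rpm, dir flips to −; running = −4407.6522
Stage 2 [23T→90T]: ω = 4407.6522×23/90 = 1126.4000 rpm, dir flips to +; running = +1126.4000
Stage 3 [92T→92T]: ω = 1126.4000×92/92 = 1126.4000 rpm, dir flips to −; running = −1126.4000
Stage 4 [92T→46T]: ω = 1126.4000×92/46 = 2252.8000 rpm, dir flips to +; running = +2252.8000
Stage 5 [82T→42T]: ω = 2252.8000×82/42 = 4398.3238 rpm, dir flips to −; running = −4398.3238
Stage 6 [32T→24T]: ω = 4398.3238×32/24 = 5864.4317 rpm, dir flips to +; running = +5864.4317

+5864.4317 rpm (same as input, |ω| = 5864.4317 rpm)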